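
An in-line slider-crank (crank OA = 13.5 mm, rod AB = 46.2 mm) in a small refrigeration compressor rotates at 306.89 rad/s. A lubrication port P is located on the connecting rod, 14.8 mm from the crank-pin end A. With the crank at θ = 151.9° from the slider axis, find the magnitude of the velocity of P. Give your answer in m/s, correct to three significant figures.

3.06

ω = 306.9 rad/s.  Crank-pin speed |V_A| = rω = 4.143 m/s, perpendicular to OA.
Rod angle: sinφ = −(r/L) sinθ ⇒ φ = -7.911°; ω_rod = −rω cosθ/√(L²−r²sin²θ) = +79.865 rad/s.
V_P = V_A + ω_rod × AP, with AP = 0.0148 m along the rod.
Components: V_Px = −rω sinθ − a·ω_rod·sinφ = -1.7887 m/s;  V_Py = rω cosθ + a·ω_rod·cosφ = -2.4839 m/s.
|V_P| = √(V_Px² + V_Py²) = 3.0609 m/s.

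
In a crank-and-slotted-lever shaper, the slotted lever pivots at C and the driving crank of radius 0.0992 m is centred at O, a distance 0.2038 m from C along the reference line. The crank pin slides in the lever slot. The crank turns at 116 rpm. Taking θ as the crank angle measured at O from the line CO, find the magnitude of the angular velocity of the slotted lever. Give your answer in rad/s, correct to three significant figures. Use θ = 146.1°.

4.73

ω = 12.15 rad/s (from 116 rpm).
Crank pin A relative to C: A = (d + r cosθ, r sinθ); lever angle φ = atan2(r sinθ, d + r cosθ).
Differentiating tanφ: φ̇ = rω(d cosθ + r)/(d² + r² + 2dr cosθ).
d² + r² + 2dr cosθ = |CA|² = 0.0178144 m²;  d cosθ + r = -0.069957 m.
|ω_lever| = |0.0992·12.15·-0.069957| / 0.0178144 = 4.7321 rad/s.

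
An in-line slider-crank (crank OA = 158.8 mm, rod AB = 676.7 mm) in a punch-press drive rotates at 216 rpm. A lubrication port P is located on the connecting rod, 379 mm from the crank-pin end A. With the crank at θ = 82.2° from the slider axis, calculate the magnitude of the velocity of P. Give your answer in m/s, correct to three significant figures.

ω = 22.62 rad/s.  Crank-pin speed |V_A| = rω = 3.592 m/s, perpendicular to OA.
Rod angle: sinφ = −(r/L) sinθ ⇒ φ = -13.444°; ω_rod = −rω cosθ/√(L²−r²sin²θ) = -0.74068 rad/s.
V_P = V_A + ω_rod × AP, with AP = 0.379 m along the rod.
Components: V_Px = −rω sinθ − a·ω_rod·sinφ = -3.624 m/s;  V_Py = rω cosθ + a·ω_rod·cosφ = +0.21446 m/s.
|V_P| = √(V_Px² + V_Py²) = 3.6303 m/s.

3.63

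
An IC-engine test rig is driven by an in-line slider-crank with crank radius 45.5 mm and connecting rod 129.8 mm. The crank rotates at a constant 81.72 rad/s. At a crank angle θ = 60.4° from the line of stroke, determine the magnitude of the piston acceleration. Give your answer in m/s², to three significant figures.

ω = 81.72 rad/s
x(θ) = r cosθ + √(L² − r² sin²θ); with ω constant, a = ω²·d²x/dθ².
d²x/dθ² = −r cosθ − r²(cos2θ)/√u − r⁴ sin²2θ/(4u^{3/2}),  u = L² − r² sin²θ = 0.0152829 m².
Substituting r = 0.0455 m, L = 0.1298 m, θ = 60.4°: d²x/dθ² = -0.014318 m.
a = ω²·d²x/dθ² = (81.72)²·(-0.014318) = -95.617 m/s²;  |a| = 95.617 m/s².

95.6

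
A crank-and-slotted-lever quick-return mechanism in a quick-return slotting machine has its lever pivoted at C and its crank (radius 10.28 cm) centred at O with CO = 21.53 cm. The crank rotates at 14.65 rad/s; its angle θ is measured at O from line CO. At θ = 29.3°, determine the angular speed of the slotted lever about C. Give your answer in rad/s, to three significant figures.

ω = 14.65 rad/s
Crank pin A relative to C: A = (d + r cosθ, r sinθ); lever angle φ = atan2(r sinθ, d + r cosθ).
Differentiating tanφ: φ̇ = rω(d cosθ + r)/(d² + r² + 2dr cosθ).
d² + r² + 2dr cosθ = |CA|² = 0.0955247 m²;  d cosθ + r = +0.29056 m.
|ω_lever| = |0.1028·14.65·+0.29056| / 0.0955247 = 4.5808 rad/s.

4.58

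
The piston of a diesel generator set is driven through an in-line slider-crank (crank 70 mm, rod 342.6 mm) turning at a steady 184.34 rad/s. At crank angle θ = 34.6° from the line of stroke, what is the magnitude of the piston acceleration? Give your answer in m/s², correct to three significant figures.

2140

ω = 184.3 rad/s
x(θ) = r cosθ + √(L² − r² sin²θ); with ω constant, a = ω²·d²x/dθ².
d²x/dθ² = −r cosθ − r²(cos2θ)/√u − r⁴ sin²2θ/(4u^{3/2}),  u = L² − r² sin²θ = 0.115795 m².
Substituting r = 0.07 m, L = 0.3426 m, θ = 34.6°: d²x/dθ² = -0.062866 m.
a = ω²·d²x/dθ² = (184.3)²·(-0.062866) = -2136.3 m/s²;  |a| = 2136.3 m/s².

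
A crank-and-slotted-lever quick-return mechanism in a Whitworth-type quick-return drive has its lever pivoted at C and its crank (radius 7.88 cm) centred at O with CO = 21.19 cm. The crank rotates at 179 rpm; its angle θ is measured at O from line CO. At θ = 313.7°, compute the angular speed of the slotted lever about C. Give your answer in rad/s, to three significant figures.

ω = 18.74 rad/s (from 179 rpm).
Crank pin A relative to C: A = (d + r cosθ, r sinθ); lever angle φ = atan2(r sinθ, d + r cosθ).
Differentiating tanφ: φ̇ = rω(d cosθ + r)/(d² + r² + 2dr cosθ).
d² + r² + 2dr cosθ = |CA|² = 0.0741834 m²;  d cosθ + r = +0.2252 m.
|ω_lever| = |0.0788·18.74·+0.2252| / 0.0741834 = 4.484 rad/s.

4.48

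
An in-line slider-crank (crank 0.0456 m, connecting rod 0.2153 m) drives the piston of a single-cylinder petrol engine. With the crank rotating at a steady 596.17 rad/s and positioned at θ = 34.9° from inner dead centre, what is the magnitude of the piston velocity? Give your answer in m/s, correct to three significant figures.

18.3

ω = 596.2 rad/s
For an in-line slider-crank, x = r cosθ + √(L² − r² sin²θ), so v = −rω sinθ·[1 + r cosθ/√(L² − r² sin²θ)].
With r = 0.0456 m, L = 0.2153 m, θ = 34.9°: √(L² − r² sin²θ) = 0.21371 m.
v = −0.0456·596.2·0.57215·[1 + 0.0456·0.82015/0.21371] = -18.276 m/s.
|v| = 18.276 m/s.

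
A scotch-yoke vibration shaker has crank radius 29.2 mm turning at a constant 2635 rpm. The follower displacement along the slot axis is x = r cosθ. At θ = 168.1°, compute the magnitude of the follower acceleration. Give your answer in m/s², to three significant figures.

ω = 275.9 rad/s (from 2635 rpm).
x = r cosθ ⇒ ẍ = −rω² cosθ (ω constant).
|a| = rω²|cosθ| = 0.0292·(275.9)²·|cos 168.1°| = 2175.5 m/s².

2180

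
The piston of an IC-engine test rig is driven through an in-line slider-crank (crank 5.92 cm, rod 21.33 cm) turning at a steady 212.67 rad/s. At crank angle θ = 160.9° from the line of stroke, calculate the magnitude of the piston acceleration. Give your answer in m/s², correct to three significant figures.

ω = 212.7 rad/s
x(θ) = r cosθ + √(L² − r² sin²θ); with ω constant, a = ω²·d²x/dθ².
d²x/dθ² = −r cosθ − r²(cos2θ)/√u − r⁴ sin²2θ/(4u^{3/2}),  u = L² − r² sin²θ = 0.0451216 m².
Substituting r = 0.0592 m, L = 0.2133 m, θ = 160.9°: d²x/dθ² = +0.042853 m.
a = ω²·d²x/dθ² = (212.7)²·(+0.042853) = +1938.2 m/s²;  |a| = 1938.2 m/s².

1940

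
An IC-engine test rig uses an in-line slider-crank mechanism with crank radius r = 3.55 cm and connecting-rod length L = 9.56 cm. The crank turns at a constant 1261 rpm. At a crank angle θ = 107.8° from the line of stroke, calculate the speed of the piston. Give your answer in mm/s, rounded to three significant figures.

3920

ω = 2π·1261/60 = 132.1 rad/s
For an in-line slider-crank, x = r cosθ + √(L² − r² sin²θ), so v = −rω sinθ·[1 + r cosθ/√(L² − r² sin²θ)].
With r = 0.0355 m, L = 0.0956 m, θ = 107.8°: √(L² − r² sin²θ) = 0.089425 m.
v = −0.0355·132.1·0.95213·[1 + 0.0355·-0.30570/0.089425] = -3.9218 m/s.
|v| = 3.9218 m/s = 3921.8 mm/s.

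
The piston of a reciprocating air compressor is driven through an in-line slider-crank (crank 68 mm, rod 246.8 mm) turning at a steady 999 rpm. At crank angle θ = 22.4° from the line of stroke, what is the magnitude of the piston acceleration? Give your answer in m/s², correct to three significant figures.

836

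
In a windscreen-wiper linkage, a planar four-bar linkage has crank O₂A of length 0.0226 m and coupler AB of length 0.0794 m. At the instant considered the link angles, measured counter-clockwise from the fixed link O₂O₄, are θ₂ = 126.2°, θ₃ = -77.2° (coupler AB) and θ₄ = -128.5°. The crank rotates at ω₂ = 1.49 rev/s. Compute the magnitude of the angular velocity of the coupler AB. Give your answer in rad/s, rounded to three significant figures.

ω₂ = 9.362 rad/s (from 1.49 rev/s).
Differentiating the loop-closure r₂e^{iθ₂}+r₃e^{iθ₃}=r₁+r₄e^{iθ₄} gives r₂ω₂e^{iθ₂}+r₃ω₃e^{iθ₃}=r₄ω₄e^{iθ₄}.
Eliminating the other unknown: ω₃ = r₂ω₂ sin(θ₄−θ₂) / [r₃ sin(θ₃−θ₄)].
Numerator sine = +0.96456; denominator sine = +0.78043.
Result = 0.0226·9.362·(+0.96456) / (0.0794·(+0.78043)) = +3.2934 rad/s; magnitude 3.2934 rad/s.

3.29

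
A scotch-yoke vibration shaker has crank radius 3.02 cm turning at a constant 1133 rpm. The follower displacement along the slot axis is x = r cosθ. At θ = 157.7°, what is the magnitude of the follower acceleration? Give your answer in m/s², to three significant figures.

ω = 118.6 rad/s (from 1133 rpm).
x = r cosθ ⇒ ẍ = −rω² cosθ (ω constant).
|a| = rω²|cosθ| = 0.0302·(118.6)²·|cos 157.7°| = 393.34 m/s².

393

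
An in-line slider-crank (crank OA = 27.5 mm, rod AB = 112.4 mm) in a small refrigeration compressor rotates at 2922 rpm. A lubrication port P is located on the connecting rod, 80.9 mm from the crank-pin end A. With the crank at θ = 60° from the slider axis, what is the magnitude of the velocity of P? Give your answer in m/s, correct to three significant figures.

8.03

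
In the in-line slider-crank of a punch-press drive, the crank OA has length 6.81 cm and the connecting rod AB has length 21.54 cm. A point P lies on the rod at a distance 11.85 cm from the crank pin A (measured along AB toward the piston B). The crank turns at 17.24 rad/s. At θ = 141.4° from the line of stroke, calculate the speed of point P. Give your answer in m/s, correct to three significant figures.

0.754

ω = 17.24 rad/s.  Crank-pin speed |V_A| = rω = 1.174 m/s, perpendicular to OA.
Rod angle: sinφ = −(r/L) sinθ ⇒ φ = -11.376°; ω_rod = −rω cosθ/√(L²−r²sin²θ) = +4.3451 rad/s.
V_P = V_A + ω_rod × AP, with AP = 0.1185 m along the rod.
Components: V_Px = −rω sinθ − a·ω_rod·sinφ = -0.6309 m/s;  V_Py = rω cosθ + a·ω_rod·cosφ = -0.41276 m/s.
|V_P| = √(V_Px² + V_Py²) = 0.75393 m/s.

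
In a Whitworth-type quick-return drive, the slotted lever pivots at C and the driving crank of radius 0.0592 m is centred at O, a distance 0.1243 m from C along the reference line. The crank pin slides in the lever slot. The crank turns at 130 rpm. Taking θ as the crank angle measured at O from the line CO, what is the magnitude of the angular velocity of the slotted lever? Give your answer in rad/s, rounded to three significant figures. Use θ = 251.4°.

1.11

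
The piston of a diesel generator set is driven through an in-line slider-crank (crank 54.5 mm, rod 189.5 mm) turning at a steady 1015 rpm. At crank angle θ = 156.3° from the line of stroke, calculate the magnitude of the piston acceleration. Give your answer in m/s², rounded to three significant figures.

441

ω = 2π·1015/60 = 106.3 rad/s
x(θ) = r cosθ + √(L² − r² sin²θ); with ω constant, a = ω²·d²x/dθ².
d²x/dθ² = −r cosθ − r²(cos2θ)/√u − r⁴ sin²2θ/(4u^{3/2}),  u = L² − r² sin²θ = 0.0354304 m².
Substituting r = 0.0545 m, L = 0.1895 m, θ = 156.3°: d²x/dθ² = +0.039043 m.
a = ω²·d²x/dθ² = (106.3)²·(+0.039043) = +441.1 m/s²;  |a| = 441.1 m/s².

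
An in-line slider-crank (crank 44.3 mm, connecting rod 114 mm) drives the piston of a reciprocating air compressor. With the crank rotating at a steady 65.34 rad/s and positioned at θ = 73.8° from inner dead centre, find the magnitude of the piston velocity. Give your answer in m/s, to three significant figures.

ω = 65.34 rad/s
For an in-line slider-crank, x = r cosθ + √(L² − r² sin²θ), so v = −rω sinθ·[1 + r cosθ/√(L² − r² sin²θ)].
With r = 0.0443 m, L = 0.114 m, θ = 73.8°: √(L² − r² sin²θ) = 0.10577 m.
v = −0.0443·65.34·0.96029·[1 + 0.0443·0.27899/0.10577] = -3.1044 m/s.
|v| = 3.1044 m/s.

3.10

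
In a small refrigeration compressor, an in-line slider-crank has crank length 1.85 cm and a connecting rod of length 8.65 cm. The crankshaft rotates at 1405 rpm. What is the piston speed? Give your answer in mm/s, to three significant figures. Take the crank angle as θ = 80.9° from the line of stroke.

ω = 2π·1405/60 = 147.1 rad/s
For an in-line slider-crank, x = r cosθ + √(L² − r² sin²θ), so v = −rω sinθ·[1 + r cosθ/√(L² − r² sin²θ)].
With r = 0.0185 m, L = 0.0865 m, θ = 80.9°: √(L² − r² sin²θ) = 0.084549 m.
v = −0.0185·147.1·0.98741·[1 + 0.0185·0.15816/0.084549] = -2.7807 m/s.
|v| = 2.7807 m/s = 2780.7 mm/s.

2780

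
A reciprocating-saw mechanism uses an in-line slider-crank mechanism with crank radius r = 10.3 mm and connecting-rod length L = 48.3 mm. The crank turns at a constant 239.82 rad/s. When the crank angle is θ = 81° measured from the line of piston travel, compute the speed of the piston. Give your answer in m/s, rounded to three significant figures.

2.52

ω = 239.8 rad/s
For an in-line slider-crank, x = r cosθ + √(L² − r² sin²θ), so v = −rω sinθ·[1 + r cosθ/√(L² − r² sin²θ)].
With r = 0.0103 m, L = 0.0483 m, θ = 81°: √(L² − r² sin²θ) = 0.047216 m.
v = −0.0103·239.8·0.98769·[1 + 0.0103·0.15643/0.047216] = -2.523 m/s.
|v| = 2.523 m/s.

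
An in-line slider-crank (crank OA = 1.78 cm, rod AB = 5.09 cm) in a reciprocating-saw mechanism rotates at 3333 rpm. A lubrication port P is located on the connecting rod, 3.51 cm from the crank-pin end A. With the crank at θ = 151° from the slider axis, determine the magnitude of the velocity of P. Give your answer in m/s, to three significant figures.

ω = 349 rad/s.  Crank-pin speed |V_A| = rω = 6.2128 m/s, perpendicular to OA.
Rod angle: sinφ = −(r/L) sinθ ⇒ φ = -9.761°; ω_rod = −rω cosθ/√(L²−r²sin²θ) = +108.32 rad/s.
V_P = V_A + ω_rod × AP, with AP = 0.0351 m along the rod.
Components: V_Px = −rω sinθ − a·ω_rod·sinφ = -2.3674 m/s;  V_Py = rω cosθ + a·ω_rod·cosφ = -1.6867 m/s.
|V_P| = √(V_Px² + V_Py²) = 2.9068 m/s.

2.91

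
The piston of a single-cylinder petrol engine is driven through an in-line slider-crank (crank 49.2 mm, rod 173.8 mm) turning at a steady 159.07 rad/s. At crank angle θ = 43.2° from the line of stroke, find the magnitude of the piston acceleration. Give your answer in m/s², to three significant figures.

ω = 159.1 rad/s
x(θ) = r cosθ + √(L² − r² sin²θ); with ω constant, a = ω²·d²x/dθ².
d²x/dθ² = −r cosθ − r²(cos2θ)/√u − r⁴ sin²2θ/(4u^{3/2}),  u = L² − r² sin²θ = 0.0290721 m².
Substituting r = 0.0492 m, L = 0.1738 m, θ = 43.2°: d²x/dθ² = -0.037051 m.
a = ω²·d²x/dθ² = (159.1)²·(-0.037051) = -937.51 m/s²;  |a| = 937.51 m/s².

938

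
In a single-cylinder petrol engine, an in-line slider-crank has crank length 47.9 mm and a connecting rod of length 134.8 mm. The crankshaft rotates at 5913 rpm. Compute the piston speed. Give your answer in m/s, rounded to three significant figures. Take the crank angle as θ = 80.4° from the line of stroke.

ω = 2π·5913/60 = 619.2 rad/s
For an in-line slider-crank, x = r cosθ + √(L² − r² sin²θ), so v = −rω sinθ·[1 + r cosθ/√(L² − r² sin²θ)].
With r = 0.0479 m, L = 0.1348 m, θ = 80.4°: √(L² − r² sin²θ) = 0.12626 m.
v = −0.0479·619.2·0.98600·[1 + 0.0479·0.16677/0.12626] = -31.095 m/s.
|v| = 31.095 m/s.

31.1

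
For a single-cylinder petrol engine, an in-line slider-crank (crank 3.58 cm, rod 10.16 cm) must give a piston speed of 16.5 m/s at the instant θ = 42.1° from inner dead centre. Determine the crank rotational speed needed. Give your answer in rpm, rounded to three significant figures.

For an in-line slider-crank, |v_piston| = rω|sinθ|·[1 + r cosθ/√(L² − r² sin²θ)].
With r = 0.0358 m, L = 0.1016 m, θ = 42.1°: the bracketed kinematic factor |dx/dθ| = 0.030459 m.
ω = v/|dx/dθ| = 16.5/0.030459 = 541.71 rad/s.
N = 60ω/(2π) = 5173 rpm.

5170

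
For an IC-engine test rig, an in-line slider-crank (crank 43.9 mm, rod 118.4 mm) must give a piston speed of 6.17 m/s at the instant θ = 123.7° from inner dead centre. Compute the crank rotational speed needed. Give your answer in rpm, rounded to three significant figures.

For an in-line slider-crank, |v_piston| = rω|sinθ|·[1 + r cosθ/√(L² − r² sin²θ)].
With r = 0.0439 m, L = 0.1184 m, θ = 123.7°: the bracketed kinematic factor |dx/dθ| = 0.028624 m.
ω = v/|dx/dθ| = 6.17/0.028624 = 215.55 rad/s.
N = 60ω/(2π) = 2058.4 rpm.

2060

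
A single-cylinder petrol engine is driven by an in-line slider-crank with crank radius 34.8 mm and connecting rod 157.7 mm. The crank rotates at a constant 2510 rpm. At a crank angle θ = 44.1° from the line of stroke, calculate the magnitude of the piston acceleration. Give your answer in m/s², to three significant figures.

1750

ω = 2π·2510/60 = 262.8 rad/s
x(θ) = r cosθ + √(L² − r² sin²θ); with ω constant, a = ω²·d²x/dθ².
d²x/dθ² = −r cosθ − r²(cos2θ)/√u − r⁴ sin²2θ/(4u^{3/2}),  u = L² − r² sin²θ = 0.0242828 m².
Substituting r = 0.0348 m, L = 0.1577 m, θ = 44.1°: d²x/dθ² = -0.025332 m.
a = ω²·d²x/dθ² = (262.8)²·(-0.025332) = -1750.1 m/s²;  |a| = 1750.1 m/s².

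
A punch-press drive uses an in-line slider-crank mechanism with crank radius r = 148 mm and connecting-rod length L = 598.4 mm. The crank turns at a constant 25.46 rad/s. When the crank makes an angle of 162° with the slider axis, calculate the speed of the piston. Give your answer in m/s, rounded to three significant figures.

ω = 25.46 rad/s
For an in-line slider-crank, x = r cosθ + √(L² − r² sin²θ), so v = −rω sinθ·[1 + r cosθ/√(L² − r² sin²θ)].
With r = 0.148 m, L = 0.5984 m, θ = 162°: √(L² − r² sin²θ) = 0.59665 m.
v = −0.148·25.46·0.30902·[1 + 0.148·-0.95106/0.59665] = -0.88971 m/s.
|v| = 0.88971 m/s.

0.890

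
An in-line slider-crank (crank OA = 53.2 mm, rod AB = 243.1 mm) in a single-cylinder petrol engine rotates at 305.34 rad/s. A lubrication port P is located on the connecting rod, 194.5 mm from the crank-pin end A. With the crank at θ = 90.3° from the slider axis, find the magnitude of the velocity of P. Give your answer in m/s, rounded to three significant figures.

16.2

ω = 305.3 rad/s.  Crank-pin speed |V_A| = rω = 16.244 m/s, perpendicular to OA.
Rod angle: sinφ = −(r/L) sinθ ⇒ φ = -12.641°; ω_rod = −rω cosθ/√(L²−r²sin²θ) = +0.35856 rad/s.
V_P = V_A + ω_rod × AP, with AP = 0.1945 m along the rod.
Components: V_Px = −rω sinθ − a·ω_rod·sinφ = -16.229 m/s;  V_Py = rω cosθ + a·ω_rod·cosφ = -0.017004 m/s.
|V_P| = √(V_Px² + V_Py²) = 16.229 m/s.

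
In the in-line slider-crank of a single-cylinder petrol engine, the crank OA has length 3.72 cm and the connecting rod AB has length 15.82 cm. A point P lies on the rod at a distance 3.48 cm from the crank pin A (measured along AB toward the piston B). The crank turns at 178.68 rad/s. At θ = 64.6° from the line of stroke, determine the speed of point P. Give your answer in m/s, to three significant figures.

ω = 178.7 rad/s.  Crank-pin speed |V_A| = rω = 6.6469 m/s, perpendicular to OA.
Rod angle: sinφ = −(r/L) sinθ ⇒ φ = -12.264°; ω_rod = −rω cosθ/√(L²−r²sin²θ) = -18.443 rad/s.
V_P = V_A + ω_rod × AP, with AP = 0.0348 m along the rod.
Components: V_Px = −rω sinθ − a·ω_rod·sinφ = -6.1407 m/s;  V_Py = rω cosθ + a·ω_rod·cosφ = +2.2239 m/s.
|V_P| = √(V_Px² + V_Py²) = 6.531 m/s.

6.53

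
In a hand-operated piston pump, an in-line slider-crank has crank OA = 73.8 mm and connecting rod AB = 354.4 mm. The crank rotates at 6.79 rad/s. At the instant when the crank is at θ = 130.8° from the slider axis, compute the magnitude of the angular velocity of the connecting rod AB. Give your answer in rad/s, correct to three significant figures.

0.936

ω = 6.79 rad/s
The rod makes angle φ with the slider axis where L sinφ = r sinθ; differentiating, L cosφ·φ̇ = r ω cosθ.
L cosφ = √(L² − r² sin²θ) = 0.34997 m.
|ω_rod| = r ω |cosθ| / √(L² − r² sin²θ) = 0.0738·6.79·0.65342/0.34997 = 0.9356 rad/s.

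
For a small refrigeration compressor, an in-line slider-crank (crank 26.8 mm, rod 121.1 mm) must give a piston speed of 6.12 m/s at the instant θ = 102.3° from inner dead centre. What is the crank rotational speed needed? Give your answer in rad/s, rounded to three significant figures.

For an in-line slider-crank, |v_piston| = rω|sinθ|·[1 + r cosθ/√(L² − r² sin²θ)].
With r = 0.0268 m, L = 0.1211 m, θ = 102.3°: the bracketed kinematic factor |dx/dθ| = 0.02492 m.
ω = v/|dx/dθ| = 6.12/0.02492 = 245.58 rad/s.

246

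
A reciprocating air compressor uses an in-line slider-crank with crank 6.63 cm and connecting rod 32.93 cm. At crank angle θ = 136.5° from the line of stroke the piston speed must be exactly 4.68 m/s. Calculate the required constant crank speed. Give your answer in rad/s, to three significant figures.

120

For an in-line slider-crank, |v_piston| = rω|sinθ|·[1 + r cosθ/√(L² − r² sin²θ)].
With r = 0.0663 m, L = 0.3293 m, θ = 136.5°: the bracketed kinematic factor |dx/dθ| = 0.038908 m.
ω = v/|dx/dθ| = 4.68/0.038908 = 120.28 rad/s.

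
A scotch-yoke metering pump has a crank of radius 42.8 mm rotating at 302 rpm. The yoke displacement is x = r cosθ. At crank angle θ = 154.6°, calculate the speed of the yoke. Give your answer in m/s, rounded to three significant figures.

0.581

ω = 31.63 rad/s (from 302 rpm).
x = r cosθ ⇒ ẋ = −rω sinθ.
|v| = rω|sinθ| = 0.0428·31.63·|sin 154.6°| = 0.58059 m/s.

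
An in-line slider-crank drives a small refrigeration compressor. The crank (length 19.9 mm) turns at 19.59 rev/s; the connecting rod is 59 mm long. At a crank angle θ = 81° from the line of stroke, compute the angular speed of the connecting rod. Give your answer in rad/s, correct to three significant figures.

6.89

ω = 123.1 rad/s (converted from 19.59 rev/s).
The rod makes angle φ with the slider axis where L sinφ = r sinθ; differentiating, L cosφ·φ̇ = r ω cosθ.
L cosφ = √(L² − r² sin²θ) = 0.05563 m.
|ω_rod| = r ω |cosθ| / √(L² − r² sin²θ) = 0.0199·123.1·0.15643/0.05563 = 6.888 rad/s.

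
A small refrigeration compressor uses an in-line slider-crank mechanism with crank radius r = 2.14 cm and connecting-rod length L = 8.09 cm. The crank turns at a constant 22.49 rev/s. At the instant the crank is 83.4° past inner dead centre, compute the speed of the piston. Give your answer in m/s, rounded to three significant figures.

3.10

ω = 2π·22.5 = 141.3 rad/s
For an in-line slider-crank, x = r cosθ + √(L² − r² sin²θ), so v = −rω sinθ·[1 + r cosθ/√(L² − r² sin²θ)].
With r = 0.0214 m, L = 0.0809 m, θ = 83.4°: √(L² − r² sin²θ) = 0.078057 m.
v = −0.0214·141.3·0.99337·[1 + 0.0214·0.11494/0.078057] = -3.0986 m/s.
|v| = 3.0986 m/s.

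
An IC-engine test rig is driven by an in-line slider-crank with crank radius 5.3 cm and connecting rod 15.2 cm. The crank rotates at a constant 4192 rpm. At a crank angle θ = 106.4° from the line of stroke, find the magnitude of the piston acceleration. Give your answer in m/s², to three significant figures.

ω = 2π·4192/60 = 439 rad/s
x(θ) = r cosθ + √(L² − r² sin²θ); with ω constant, a = ω²·d²x/dθ².
d²x/dθ² = −r cosθ − r²(cos2θ)/√u − r⁴ sin²2θ/(4u^{3/2}),  u = L² − r² sin²θ = 0.0205189 m².
Substituting r = 0.053 m, L = 0.152 m, θ = 106.4°: d²x/dθ² = +0.031251 m.
a = ω²·d²x/dθ² = (439)²·(+0.031251) = +6022.2 m/s²;  |a| = 6022.2 m/s².

6020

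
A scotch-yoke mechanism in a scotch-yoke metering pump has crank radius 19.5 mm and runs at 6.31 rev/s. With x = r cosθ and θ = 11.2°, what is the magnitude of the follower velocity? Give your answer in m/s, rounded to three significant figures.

ω = 39.65 rad/s (from 6.31 rev/s).
x = r cosθ ⇒ ẋ = −rω sinθ.
|v| = rω|sinθ| = 0.0195·39.65·|sin 11.2°| = 0.15017 m/s.

0.150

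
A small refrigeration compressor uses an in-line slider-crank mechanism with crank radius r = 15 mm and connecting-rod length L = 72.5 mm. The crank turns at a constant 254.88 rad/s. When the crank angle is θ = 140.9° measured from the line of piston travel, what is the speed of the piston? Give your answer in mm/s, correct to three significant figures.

ω = 254.9 rad/s
For an in-line slider-crank, x = r cosθ + √(L² − r² sin²θ), so v = −rω sinθ·[1 + r cosθ/√(L² − r² sin²θ)].
With r = 0.015 m, L = 0.0725 m, θ = 140.9°: √(L² − r² sin²θ) = 0.07188 m.
v = −0.015·254.9·0.63068·[1 + 0.015·-0.77605/0.07188] = -2.0207 m/s.
|v| = 2.0207 m/s = 2020.7 mm/s.

2020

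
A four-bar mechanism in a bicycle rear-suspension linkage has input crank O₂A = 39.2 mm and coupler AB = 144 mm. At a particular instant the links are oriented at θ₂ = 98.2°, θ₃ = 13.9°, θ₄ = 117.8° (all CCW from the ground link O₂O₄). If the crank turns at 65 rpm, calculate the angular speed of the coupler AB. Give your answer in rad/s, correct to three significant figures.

ω₂ = 6.807 rad/s (from 65 rpm).
Differentiating the loop-closure r₂e^{iθ₂}+r₃e^{iθ₃}=r₁+r₄e^{iθ₄} gives r₂ω₂e^{iθ₂}+r₃ω₃e^{iθ₃}=r₄ω₄e^{iθ₄}.
Eliminating the other unknown: ω₃ = r₂ω₂ sin(θ₄−θ₂) / [r₃ sin(θ₃−θ₄)].
Numerator sine = +0.33545; denominator sine = -0.97072.
Result = 0.0392·6.807·(+0.33545) / (0.144·(-0.97072)) = -0.64033 rad/s; magnitude 0.64033 rad/s.

0.640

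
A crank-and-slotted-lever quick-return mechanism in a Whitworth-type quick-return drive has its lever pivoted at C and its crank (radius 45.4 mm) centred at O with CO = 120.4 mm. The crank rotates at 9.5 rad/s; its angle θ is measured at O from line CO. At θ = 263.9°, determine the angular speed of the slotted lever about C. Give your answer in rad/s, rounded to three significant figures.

ω = 9.5 rad/s
Crank pin A relative to C: A = (d + r cosθ, r sinθ); lever angle φ = atan2(r sinθ, d + r cosθ).
Differentiating tanφ: φ̇ = rω(d cosθ + r)/(d² + r² + 2dr cosθ).
d² + r² + 2dr cosθ = |CA|² = 0.0153956 m²;  d cosθ + r = +0.032606 m.
|ω_lever| = |0.0454·9.5·+0.032606| / 0.0153956 = 0.91343 rad/s.

0.913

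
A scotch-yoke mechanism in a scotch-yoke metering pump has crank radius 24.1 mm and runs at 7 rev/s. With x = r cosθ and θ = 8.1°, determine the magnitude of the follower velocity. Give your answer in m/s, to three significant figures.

ω = 43.98 rad/s (from 7 rev/s).
x = r cosθ ⇒ ẋ = −rω sinθ.
|v| = rω|sinθ| = 0.0241·43.98·|sin 8.1°| = 0.14935 m/s.

0.149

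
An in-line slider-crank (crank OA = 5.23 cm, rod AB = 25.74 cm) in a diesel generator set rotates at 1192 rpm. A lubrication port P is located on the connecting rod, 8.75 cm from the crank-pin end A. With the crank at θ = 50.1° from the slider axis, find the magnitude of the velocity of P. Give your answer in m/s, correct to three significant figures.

5.92

ω = 124.8 rad/s.  Crank-pin speed |V_A| = rω = 6.5284 m/s, perpendicular to OA.
Rod angle: sinφ = −(r/L) sinθ ⇒ φ = -8.968°; ω_rod = −rω cosθ/√(L²−r²sin²θ) = -16.47 rad/s.
V_P = V_A + ω_rod × AP, with AP = 0.0875 m along the rod.
Components: V_Px = −rω sinθ − a·ω_rod·sinφ = -5.233 m/s;  V_Py = rω cosθ + a·ω_rod·cosφ = +2.7641 m/s.
|V_P| = √(V_Px² + V_Py²) = 5.9182 m/s.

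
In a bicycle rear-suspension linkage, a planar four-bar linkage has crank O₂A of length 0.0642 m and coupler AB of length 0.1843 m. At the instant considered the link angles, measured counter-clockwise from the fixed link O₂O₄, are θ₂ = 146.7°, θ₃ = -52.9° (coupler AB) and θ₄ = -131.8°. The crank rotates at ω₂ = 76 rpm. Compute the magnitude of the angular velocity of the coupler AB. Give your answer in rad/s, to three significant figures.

2.79

ω₂ = 7.959 rad/s (from 76 rpm).
Differentiating the loop-closure r₂e^{iθ₂}+r₃e^{iθ₃}=r₁+r₄e^{iθ₄} gives r₂ω₂e^{iθ₂}+r₃ω₃e^{iθ₃}=r₄ω₄e^{iθ₄}.
Eliminating the other unknown: ω₃ = r₂ω₂ sin(θ₄−θ₂) / [r₃ sin(θ₃−θ₄)].
Numerator sine = +0.98902; denominator sine = +0.98129.
Result = 0.0642·7.959·(+0.98902) / (0.1843·(+0.98129)) = +2.7942 rad/s; magnitude 2.7942 rad/s.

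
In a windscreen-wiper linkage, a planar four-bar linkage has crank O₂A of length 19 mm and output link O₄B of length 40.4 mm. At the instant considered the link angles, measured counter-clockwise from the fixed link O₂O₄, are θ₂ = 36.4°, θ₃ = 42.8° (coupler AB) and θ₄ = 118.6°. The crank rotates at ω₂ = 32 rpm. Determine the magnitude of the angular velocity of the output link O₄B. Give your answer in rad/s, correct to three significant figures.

0.181

ω₂ = 3.351 rad/s (from 32 rpm).
Differentiating the loop-closure r₂e^{iθ₂}+r₃e^{iθ₃}=r₁+r₄e^{iθ₄} gives r₂ω₂e^{iθ₂}+r₃ω₃e^{iθ₃}=r₄ω₄e^{iθ₄}.
Eliminating the other unknown: ω₄ = r₂ω₂ sin(θ₂−θ₃) / [r₄ sin(θ₄−θ₃)].
Numerator sine = -0.11147; denominator sine = +0.96945.
Result = 0.019·3.351·(-0.11147) / (0.0404·(+0.96945)) = -0.18121 rad/s; magnitude 0.18121 rad/s.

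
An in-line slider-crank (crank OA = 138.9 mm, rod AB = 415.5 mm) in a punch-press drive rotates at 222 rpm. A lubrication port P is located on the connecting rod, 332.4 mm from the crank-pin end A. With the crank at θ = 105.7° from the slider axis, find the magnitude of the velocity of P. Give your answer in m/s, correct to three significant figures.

2.88

ω = 23.25 rad/s.  Crank-pin speed |V_A| = rω = 3.2291 m/s, perpendicular to OA.
Rod angle: sinφ = −(r/L) sinθ ⇒ φ = -18.773°; ω_rod = −rω cosθ/√(L²−r²sin²θ) = +2.2212 rad/s.
V_P = V_A + ω_rod × AP, with AP = 0.3324 m along the rod.
Components: V_Px = −rω sinθ − a·ω_rod·sinφ = -2.871 m/s;  V_Py = rω cosθ + a·ω_rod·cosφ = -0.17476 m/s.
|V_P| = √(V_Px² + V_Py²) = 2.8763 m/s.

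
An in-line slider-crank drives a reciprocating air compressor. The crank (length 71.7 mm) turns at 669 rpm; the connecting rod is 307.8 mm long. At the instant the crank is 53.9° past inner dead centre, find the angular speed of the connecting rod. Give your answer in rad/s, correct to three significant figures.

ω = 70.06 rad/s (converted from 669 rpm).
The rod makes angle φ with the slider axis where L sinφ = r sinθ; differentiating, L cosφ·φ̇ = r ω cosθ.
L cosφ = √(L² − r² sin²θ) = 0.3023 m.
|ω_rod| = r ω |cosθ| / √(L² − r² sin²θ) = 0.0717·70.06·0.58920/0.3023 = 9.7903 rad/s.

9.79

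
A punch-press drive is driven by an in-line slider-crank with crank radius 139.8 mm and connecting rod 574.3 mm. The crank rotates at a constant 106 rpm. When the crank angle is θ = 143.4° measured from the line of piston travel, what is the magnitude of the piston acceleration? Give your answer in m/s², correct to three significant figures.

12.5

ω = 2π·106/60 = 11.1 rad/s
x(θ) = r cosθ + √(L² − r² sin²θ); with ω constant, a = ω²·d²x/dθ².
d²x/dθ² = −r cosθ − r²(cos2θ)/√u − r⁴ sin²2θ/(4u^{3/2}),  u = L² − r² sin²θ = 0.322873 m².
Substituting r = 0.1398 m, L = 0.5743 m, θ = 143.4°: d²x/dθ² = +0.10182 m.
a = ω²·d²x/dθ² = (11.1)²·(+0.10182) = +12.545 m/s²;  |a| = 12.545 m/s².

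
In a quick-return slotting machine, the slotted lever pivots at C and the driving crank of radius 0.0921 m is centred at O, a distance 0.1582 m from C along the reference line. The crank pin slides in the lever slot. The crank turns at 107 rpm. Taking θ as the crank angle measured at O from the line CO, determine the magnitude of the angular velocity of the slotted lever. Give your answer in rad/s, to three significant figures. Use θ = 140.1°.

2.71

ω = 11.21 rad/s (from 107 rpm).
Crank pin A relative to C: A = (d + r cosθ, r sinθ); lever angle φ = atan2(r sinθ, d + r cosθ).
Differentiating tanφ: φ̇ = rω(d cosθ + r)/(d² + r² + 2dr cosθ).
d² + r² + 2dr cosθ = |CA|² = 0.0111541 m²;  d cosθ + r = -0.029266 m.
|ω_lever| = |0.0921·11.21·-0.029266| / 0.0111541 = 2.7077 rad/s.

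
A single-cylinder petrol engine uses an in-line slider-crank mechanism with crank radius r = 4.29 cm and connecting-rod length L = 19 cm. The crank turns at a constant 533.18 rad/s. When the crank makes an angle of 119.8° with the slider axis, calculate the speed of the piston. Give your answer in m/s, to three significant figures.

ω = 533.2 rad/s
For an in-line slider-crank, x = r cosθ + √(L² − r² sin²θ), so v = −rω sinθ·[1 + r cosθ/√(L² − r² sin²θ)].
With r = 0.0429 m, L = 0.19 m, θ = 119.8°: √(L² − r² sin²θ) = 0.18632 m.
v = −0.0429·533.2·0.86777·[1 + 0.0429·-0.49697/0.18632] = -17.577 m/s.
|v| = 17.577 m/s.

17.6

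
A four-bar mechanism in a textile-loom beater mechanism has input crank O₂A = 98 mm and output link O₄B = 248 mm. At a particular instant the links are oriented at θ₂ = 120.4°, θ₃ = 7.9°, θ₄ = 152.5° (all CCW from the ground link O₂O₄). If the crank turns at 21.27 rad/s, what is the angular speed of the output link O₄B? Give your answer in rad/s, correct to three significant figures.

13.4

ω₂ = 21.27 rad/s
Differentiating the loop-closure r₂e^{iθ₂}+r₃e^{iθ₃}=r₁+r₄e^{iθ₄} gives r₂ω₂e^{iθ₂}+r₃ω₃e^{iθ₃}=r₄ω₄e^{iθ₄}.
Eliminating the other unknown: ω₄ = r₂ω₂ sin(θ₂−θ₃) / [r₄ sin(θ₄−θ₃)].
Numerator sine = +0.92388; denominator sine = +0.57928.
Result = 0.098·21.27·(+0.92388) / (0.248·(+0.57928)) = +13.405 rad/s; magnitude 13.405 rad/s.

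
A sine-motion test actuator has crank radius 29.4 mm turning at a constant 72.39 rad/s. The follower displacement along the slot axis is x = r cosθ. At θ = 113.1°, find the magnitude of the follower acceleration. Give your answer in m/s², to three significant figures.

60.4

ω = 72.39 rad/s
x = r cosθ ⇒ ẍ = −rω² cosθ (ω constant).
|a| = rω²|cosθ| = 0.0294·(72.39)²·|cos 113.1°| = 60.445 m/s².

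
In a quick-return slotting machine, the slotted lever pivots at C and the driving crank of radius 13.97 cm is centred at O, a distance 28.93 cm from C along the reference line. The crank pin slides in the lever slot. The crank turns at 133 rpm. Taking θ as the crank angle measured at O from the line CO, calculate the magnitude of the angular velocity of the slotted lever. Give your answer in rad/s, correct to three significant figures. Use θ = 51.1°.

4.06

ω = 13.93 rad/s (from 133 rpm).
Crank pin A relative to C: A = (d + r cosθ, r sinθ); lever angle φ = atan2(r sinθ, d + r cosθ).
Differentiating tanφ: φ̇ = rω(d cosθ + r)/(d² + r² + 2dr cosθ).
d² + r² + 2dr cosθ = |CA|² = 0.153969 m²;  d cosθ + r = +0.32137 m.
|ω_lever| = |0.1397·13.93·+0.32137| / 0.153969 = 4.0611 rad/s.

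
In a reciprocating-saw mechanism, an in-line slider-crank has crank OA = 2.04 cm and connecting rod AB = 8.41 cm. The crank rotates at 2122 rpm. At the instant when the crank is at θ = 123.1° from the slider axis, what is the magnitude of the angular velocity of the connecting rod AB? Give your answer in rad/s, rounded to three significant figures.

30.1

ω = 222.2 rad/s (converted from 2122 rpm).
The rod makes angle φ with the slider axis where L sinφ = r sinθ; differentiating, L cosφ·φ̇ = r ω cosθ.
L cosφ = √(L² − r² sin²θ) = 0.082345 m.
|ω_rod| = r ω |cosθ| / √(L² − r² sin²θ) = 0.0204·222.2·0.54610/0.082345 = 30.063 rad/s.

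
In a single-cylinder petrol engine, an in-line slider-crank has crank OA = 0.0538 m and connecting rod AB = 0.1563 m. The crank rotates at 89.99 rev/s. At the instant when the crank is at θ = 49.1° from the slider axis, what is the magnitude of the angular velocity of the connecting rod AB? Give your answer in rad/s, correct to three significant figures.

132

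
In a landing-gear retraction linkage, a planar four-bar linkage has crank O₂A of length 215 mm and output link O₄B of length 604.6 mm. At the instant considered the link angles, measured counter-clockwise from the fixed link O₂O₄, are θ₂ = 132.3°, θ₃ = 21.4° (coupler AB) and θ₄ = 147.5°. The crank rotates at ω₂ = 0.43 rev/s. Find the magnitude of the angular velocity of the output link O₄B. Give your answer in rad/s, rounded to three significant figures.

1.11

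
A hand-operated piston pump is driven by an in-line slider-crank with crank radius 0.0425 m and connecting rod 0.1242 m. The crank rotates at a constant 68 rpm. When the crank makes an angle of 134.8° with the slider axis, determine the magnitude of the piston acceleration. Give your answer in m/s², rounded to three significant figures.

ω = 2π·68/60 = 7.121 rad/s
x(θ) = r cosθ + √(L² − r² sin²θ); with ω constant, a = ω²·d²x/dθ².
d²x/dθ² = −r cosθ − r²(cos2θ)/√u − r⁴ sin²2θ/(4u^{3/2}),  u = L² − r² sin²θ = 0.0145162 m².
Substituting r = 0.0425 m, L = 0.1242 m, θ = 134.8°: d²x/dθ² = +0.029585 m.
a = ω²·d²x/dθ² = (7.121)²·(+0.029585) = +1.5002 m/s²;  |a| = 1.5002 m/s².

1.50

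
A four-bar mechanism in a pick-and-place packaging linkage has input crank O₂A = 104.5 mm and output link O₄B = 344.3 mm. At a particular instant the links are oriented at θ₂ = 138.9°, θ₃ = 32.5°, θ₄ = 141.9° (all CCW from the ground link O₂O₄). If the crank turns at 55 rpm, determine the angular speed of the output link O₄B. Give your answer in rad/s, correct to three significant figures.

1.78

ω₂ = 5.76 rad/s (from 55 rpm).
Differentiating the loop-closure r₂e^{iθ₂}+r₃e^{iθ₃}=r₁+r₄e^{iθ₄} gives r₂ω₂e^{iθ₂}+r₃ω₃e^{iθ₃}=r₄ω₄e^{iθ₄}.
Eliminating the other unknown: ω₄ = r₂ω₂ sin(θ₂−θ₃) / [r₄ sin(θ₄−θ₃)].
Numerator sine = +0.95931; denominator sine = +0.94322.
Result = 0.1045·5.76·(+0.95931) / (0.3443·(+0.94322)) = +1.7779 rad/s; magnitude 1.7779 rad/s.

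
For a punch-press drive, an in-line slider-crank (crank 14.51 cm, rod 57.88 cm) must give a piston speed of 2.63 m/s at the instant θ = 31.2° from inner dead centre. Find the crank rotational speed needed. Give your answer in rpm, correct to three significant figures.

For an in-line slider-crank, |v_piston| = rω|sinθ|·[1 + r cosθ/√(L² − r² sin²θ)].
With r = 0.1451 m, L = 0.5788 m, θ = 31.2°: the bracketed kinematic factor |dx/dθ| = 0.091421 m.
ω = v/|dx/dθ| = 2.63/0.091421 = 28.768 rad/s.
N = 60ω/(2π) = 274.71 rpm.

275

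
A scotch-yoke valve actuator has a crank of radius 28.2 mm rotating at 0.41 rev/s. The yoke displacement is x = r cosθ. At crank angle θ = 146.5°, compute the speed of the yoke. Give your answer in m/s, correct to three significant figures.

ω = 2.576 rad/s (from 0.41 rev/s).
x = r cosθ ⇒ ẋ = −rω sinθ.
|v| = rω|sinθ| = 0.0282·2.576·|sin 146.5°| = 0.040096 m/s.

0.0401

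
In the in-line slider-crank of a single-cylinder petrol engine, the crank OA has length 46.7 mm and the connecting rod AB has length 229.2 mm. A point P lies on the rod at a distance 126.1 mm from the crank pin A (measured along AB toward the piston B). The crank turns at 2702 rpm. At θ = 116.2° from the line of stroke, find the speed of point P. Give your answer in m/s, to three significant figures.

ω = 283 rad/s.  Crank-pin speed |V_A| = rω = 13.214 m/s, perpendicular to OA.
Rod angle: sinφ = −(r/L) sinθ ⇒ φ = -10.534°; ω_rod = −rω cosθ/√(L²−r²sin²θ) = +25.89 rad/s.
V_P = V_A + ω_rod × AP, with AP = 0.1261 m along the rod.
Components: V_Px = −rω sinθ − a·ω_rod·sinφ = -11.259 m/s;  V_Py = rω cosθ + a·ω_rod·cosφ = -2.6243 m/s.
|V_P| = √(V_Px² + V_Py²) = 11.561 m/s.

11.6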